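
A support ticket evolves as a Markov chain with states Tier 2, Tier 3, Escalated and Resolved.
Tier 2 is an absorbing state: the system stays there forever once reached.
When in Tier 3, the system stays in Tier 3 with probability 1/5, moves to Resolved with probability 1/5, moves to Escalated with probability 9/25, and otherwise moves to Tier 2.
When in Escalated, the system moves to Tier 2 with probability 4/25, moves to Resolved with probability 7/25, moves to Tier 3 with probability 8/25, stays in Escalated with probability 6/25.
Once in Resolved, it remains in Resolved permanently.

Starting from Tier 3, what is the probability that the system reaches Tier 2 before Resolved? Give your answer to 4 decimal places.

0.4870

Let h(s) be the probability of absorption at Tier 2 starting from transient state s. Then h(Tier 2) = 1 and h(Resolved) = 0. By first-step analysis:
h(Tier 3) = 0.24·1 + 0.2·h(Tier 3) + 0.36·h(Escalated) + 0.2·0
h(Escalated) = 0.16·1 + 0.32·h(Tier 3) + 0.24·h(Escalated) + 0.28·0
Solving: h(Tier 3) = 0.4870, h(Escalated) = 0.4156.
Starting from Tier 3, the probability is 0.4870.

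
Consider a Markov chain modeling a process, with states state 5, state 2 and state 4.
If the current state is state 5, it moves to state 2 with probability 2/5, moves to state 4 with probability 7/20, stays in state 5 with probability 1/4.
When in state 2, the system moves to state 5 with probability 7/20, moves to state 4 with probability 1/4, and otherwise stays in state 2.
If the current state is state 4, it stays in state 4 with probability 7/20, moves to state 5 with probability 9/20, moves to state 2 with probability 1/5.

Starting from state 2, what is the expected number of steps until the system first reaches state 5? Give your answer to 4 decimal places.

2.6471

Let t(s) be the expected number of steps to first reach state 5 from state s, with t(state 5) = 0. Conditioning on the first step:
t(state 2) = 1 + 0.4·t(state 2) + 0.25·t(state 4)
t(state 4) = 1 + 0.2·t(state 2) + 0.35·t(state 4)
Solving: t(state 2) = 2.6471, t(state 4) = 2.3529.
Expected steps from state 2 to state 5: 2.6471.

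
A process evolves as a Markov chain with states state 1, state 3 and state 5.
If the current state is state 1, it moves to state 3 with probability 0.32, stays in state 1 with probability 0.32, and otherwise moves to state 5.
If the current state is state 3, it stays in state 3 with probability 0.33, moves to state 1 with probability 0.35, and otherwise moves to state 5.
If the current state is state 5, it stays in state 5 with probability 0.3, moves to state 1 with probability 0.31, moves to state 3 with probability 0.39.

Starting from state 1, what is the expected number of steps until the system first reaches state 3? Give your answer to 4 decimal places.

Let t(s) be the expected number of steps to first reach state 3 from state s, with t(state 3) = 0. Conditioning on the first step:
t(state 1) = 1 + 0.32·t(state 1) + 0.36·t(state 5)
t(state 5) = 1 + 0.31·t(state 1) + 0.3·t(state 5)
Solving: t(state 1) = 2.9089, t(state 5) = 2.7168.
Expected steps from state 1 to state 3: 2.9089.

2.9089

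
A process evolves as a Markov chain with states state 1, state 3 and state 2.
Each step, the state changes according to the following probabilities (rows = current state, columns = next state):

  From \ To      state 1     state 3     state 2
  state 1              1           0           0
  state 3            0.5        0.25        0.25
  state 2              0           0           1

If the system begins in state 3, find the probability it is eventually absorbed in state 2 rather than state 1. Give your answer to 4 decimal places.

Let h(s) be the probability of absorption at state 2 starting from transient state s. Then h(state 2) = 1 and h(state 1) = 0. By first-step analysis:
h(state 3) = 0.5·0 + 0.25·h(state 3) + 0.25·1
Solving: h(state 3) = 0.3333.
Starting from state 3, the probability is 0.3333.

0.3333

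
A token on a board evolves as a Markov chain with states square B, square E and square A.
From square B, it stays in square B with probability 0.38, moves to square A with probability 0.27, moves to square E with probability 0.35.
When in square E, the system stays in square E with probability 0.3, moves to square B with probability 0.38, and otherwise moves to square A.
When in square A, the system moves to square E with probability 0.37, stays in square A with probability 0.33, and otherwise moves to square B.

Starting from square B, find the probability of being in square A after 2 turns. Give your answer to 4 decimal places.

Sum over the intermediate state after 1 turn:
P = P(square B→square B)·P(square B→square A) + P(square B→square E)·P(square E→square A) + P(square B→square A)·P(square A→square A)
  = 0.38×0.27 + 0.35×0.32 + 0.27×0.33
  = 0.1026 + 0.1120 + 0.0891 = 0.3037

0.3037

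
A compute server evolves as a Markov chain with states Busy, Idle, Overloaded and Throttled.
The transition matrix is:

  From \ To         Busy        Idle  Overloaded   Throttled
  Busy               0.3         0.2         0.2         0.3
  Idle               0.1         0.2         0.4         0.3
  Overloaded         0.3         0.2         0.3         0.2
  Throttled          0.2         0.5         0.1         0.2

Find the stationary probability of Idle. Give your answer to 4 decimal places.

0.2748

Let the stationary distribution be π with π = πP and π_1 + π_2 + π_3 + π_4 = 1.
π_1 = 0.3·π_1 + 0.1·π_2 + 0.3·π_3 + 0.2·π_4
π_2 = 0.2·π_1 + 0.2·π_2 + 0.2·π_3 + 0.5·π_4
π_3 = 0.2·π_1 + 0.4·π_2 + 0.3·π_3 + 0.1·π_4
Solving with the normalization constraint gives π = (0.2201, 0.2748, 0.2556, 0.2495).
So the stationary probability of Idle is 0.2748.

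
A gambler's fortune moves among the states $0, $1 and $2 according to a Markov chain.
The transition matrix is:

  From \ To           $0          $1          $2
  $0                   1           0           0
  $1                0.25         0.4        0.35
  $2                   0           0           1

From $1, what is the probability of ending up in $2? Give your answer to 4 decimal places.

0.5833

Let h(s) be the probability of absorption at $2 starting from transient state s. Then h($2) = 1 and h($0) = 0. By first-step analysis:
h($1) = 0.25·0 + 0.4·h($1) + 0.35·1
Solving: h($1) = 0.5833.
Starting from $1, the probability is 0.5833.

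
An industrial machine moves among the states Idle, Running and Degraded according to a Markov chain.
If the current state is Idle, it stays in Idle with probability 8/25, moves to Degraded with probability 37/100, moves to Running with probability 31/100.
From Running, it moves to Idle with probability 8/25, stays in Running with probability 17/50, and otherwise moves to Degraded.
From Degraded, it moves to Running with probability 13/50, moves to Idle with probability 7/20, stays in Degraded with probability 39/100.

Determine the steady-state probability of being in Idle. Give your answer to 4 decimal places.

Let the stationary distribution be π with π = πP and π_1 + π_2 + π_3 = 1.
π_1 = 0.32·π_1 + 0.32·π_2 + 0.35·π_3
π_2 = 0.31·π_1 + 0.34·π_2 + 0.26·π_3
Solving with the normalization constraint gives π = (0.3311, 0.3006, 0.3683).
So the stationary probability of Idle is 0.3311.

0.3311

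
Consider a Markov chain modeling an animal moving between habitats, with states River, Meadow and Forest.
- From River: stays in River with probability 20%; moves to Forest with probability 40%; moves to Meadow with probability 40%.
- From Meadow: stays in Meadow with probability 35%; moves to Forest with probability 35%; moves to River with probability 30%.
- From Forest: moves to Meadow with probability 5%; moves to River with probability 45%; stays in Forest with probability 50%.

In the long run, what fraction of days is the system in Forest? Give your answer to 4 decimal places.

Let the stationary distribution be π with π = πP and π_1 + π_2 + π_3 = 1.
π_1 = 0.2·π_1 + 0.3·π_2 + 0.45·π_3
π_2 = 0.4·π_1 + 0.35·π_2 + 0.05·π_3
Solving with the normalization constraint gives π = (0.3315, 0.2372, 0.4313).
So the stationary probability of Forest is 0.4313.

0.4313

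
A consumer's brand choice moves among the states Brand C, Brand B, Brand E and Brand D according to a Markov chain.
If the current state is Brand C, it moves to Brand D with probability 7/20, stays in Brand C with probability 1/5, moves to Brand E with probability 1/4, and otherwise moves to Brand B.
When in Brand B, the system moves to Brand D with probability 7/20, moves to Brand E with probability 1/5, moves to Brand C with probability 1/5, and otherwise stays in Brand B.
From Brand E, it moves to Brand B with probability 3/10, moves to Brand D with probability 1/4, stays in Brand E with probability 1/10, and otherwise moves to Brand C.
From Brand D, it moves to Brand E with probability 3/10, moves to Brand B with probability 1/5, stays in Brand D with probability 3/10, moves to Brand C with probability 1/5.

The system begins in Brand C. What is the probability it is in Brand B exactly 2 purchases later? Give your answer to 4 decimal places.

0.2350

Propagate the distribution vector 2 purchases from Brand C.
After 0 purchases: (1.0000, 0.0000, 0.0000, 0.0000)
After 1 purchase: (0.2000, 0.2000, 0.2500, 0.3500)
After 2 purchases: (0.2375, 0.2350, 0.2200, 0.3075)
P(in Brand B after 2 purchases) = 0.2350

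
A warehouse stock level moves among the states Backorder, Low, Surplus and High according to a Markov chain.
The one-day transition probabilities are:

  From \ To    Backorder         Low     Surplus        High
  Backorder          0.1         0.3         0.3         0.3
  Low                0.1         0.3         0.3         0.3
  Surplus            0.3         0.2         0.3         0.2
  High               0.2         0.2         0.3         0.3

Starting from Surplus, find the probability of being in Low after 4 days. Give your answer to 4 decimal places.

0.2430

Propagate the distribution vector 4 days from Surplus.
After 0 days: (0.0000, 0.0000, 1.0000, 0.0000)
After 1 day: (0.3000, 0.2000, 0.3000, 0.2000)
After 2 days: (0.1800, 0.2500, 0.3000, 0.2700)
After 3 days: (0.1870, 0.2430, 0.3000, 0.2700)
After 4 days: (0.1870, 0.2430, 0.3000, 0.2700)
P(in Low after 4 days) = 0.2430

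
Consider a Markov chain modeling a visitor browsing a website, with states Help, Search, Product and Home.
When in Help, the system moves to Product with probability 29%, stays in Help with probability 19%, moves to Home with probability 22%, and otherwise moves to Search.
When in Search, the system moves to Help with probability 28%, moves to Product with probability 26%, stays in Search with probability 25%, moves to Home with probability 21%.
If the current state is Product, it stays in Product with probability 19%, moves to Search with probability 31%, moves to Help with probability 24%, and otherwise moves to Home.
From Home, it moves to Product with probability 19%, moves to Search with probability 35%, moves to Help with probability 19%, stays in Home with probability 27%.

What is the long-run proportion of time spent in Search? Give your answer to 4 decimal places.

Let the stationary distribution be π with π = πP and π_1 + π_2 + π_3 + π_4 = 1.
π_1 = 0.19·π_1 + 0.28·π_2 + 0.24·π_3 + 0.19·π_4
π_2 = 0.3·π_1 + 0.25·π_2 + 0.31·π_3 + 0.35·π_4
π_3 = 0.29·π_1 + 0.26·π_2 + 0.19·π_3 + 0.19·π_4
Solving with the normalization constraint gives π = (0.2286, 0.2993, 0.2338, 0.2383).
So the stationary probability of Search is 0.2993.

0.2993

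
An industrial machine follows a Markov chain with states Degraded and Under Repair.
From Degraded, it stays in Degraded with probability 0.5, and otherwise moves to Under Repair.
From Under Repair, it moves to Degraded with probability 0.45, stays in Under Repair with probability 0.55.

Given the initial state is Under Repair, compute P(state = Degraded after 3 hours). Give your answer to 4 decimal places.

Propagate the distribution vector 3 hours from Under Repair.
After 0 hours: (0.0000, 1.0000)
After 1 hour: (0.4500, 0.5500)
After 2 hours: (0.4725, 0.5275)
After 3 hours: (0.4736, 0.5264)
P(in Degraded after 3 hours) = 0.4736

0.4736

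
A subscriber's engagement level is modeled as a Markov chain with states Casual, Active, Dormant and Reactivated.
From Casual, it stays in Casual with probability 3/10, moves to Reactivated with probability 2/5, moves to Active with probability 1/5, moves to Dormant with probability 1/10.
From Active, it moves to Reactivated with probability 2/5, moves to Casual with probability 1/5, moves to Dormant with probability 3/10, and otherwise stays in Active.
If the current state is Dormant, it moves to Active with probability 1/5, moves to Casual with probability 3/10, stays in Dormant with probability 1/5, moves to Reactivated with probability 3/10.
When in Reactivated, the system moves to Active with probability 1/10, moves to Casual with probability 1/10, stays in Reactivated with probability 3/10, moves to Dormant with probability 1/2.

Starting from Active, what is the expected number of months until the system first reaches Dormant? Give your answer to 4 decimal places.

Let t(s) be the expected number of months to first reach Dormant from state s, with t(Dormant) = 0. Conditioning on the first month:
t(Casual) = 1 + 0.3·t(Casual) + 0.2·t(Active) + 0.4·t(Reactivated)
t(Active) = 1 + 0.2·t(Casual) + 0.1·t(Active) + 0.4·t(Reactivated)
t(Reactivated) = 1 + 0.1·t(Casual) + 0.1·t(Active) + 0.3·t(Reactivated)
Solving: t(Casual) = 3.6336, t(Active) = 2.9730, t(Reactivated) = 2.3724.
Expected months from Active to Dormant: 2.9730.

2.9730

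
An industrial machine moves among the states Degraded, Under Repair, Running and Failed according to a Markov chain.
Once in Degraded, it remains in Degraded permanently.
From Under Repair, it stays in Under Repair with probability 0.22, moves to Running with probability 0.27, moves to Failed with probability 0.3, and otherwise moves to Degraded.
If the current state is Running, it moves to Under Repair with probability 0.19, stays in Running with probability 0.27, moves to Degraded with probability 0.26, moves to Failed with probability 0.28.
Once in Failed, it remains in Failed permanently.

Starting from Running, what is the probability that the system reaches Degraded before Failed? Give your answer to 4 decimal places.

Let h(s) be the probability of absorption at Degraded starting from transient state s. Then h(Degraded) = 1 and h(Failed) = 0. By first-step analysis:
h(Under Repair) = 0.21·1 + 0.22·h(Under Repair) + 0.27·h(Running) + 0.3·0
h(Running) = 0.26·1 + 0.19·h(Under Repair) + 0.27·h(Running) + 0.28·0
Solving: h(Under Repair) = 0.4314, h(Running) = 0.4684.
Starting from Running, the probability is 0.4684.

0.4684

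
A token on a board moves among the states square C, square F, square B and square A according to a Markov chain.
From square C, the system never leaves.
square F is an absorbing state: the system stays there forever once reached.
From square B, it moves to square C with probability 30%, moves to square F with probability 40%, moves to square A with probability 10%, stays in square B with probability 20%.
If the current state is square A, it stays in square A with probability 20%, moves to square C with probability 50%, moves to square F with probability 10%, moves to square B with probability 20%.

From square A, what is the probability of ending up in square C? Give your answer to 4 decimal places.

Let h(s) be the probability of absorption at square C starting from transient state s. Then h(square C) = 1 and h(square F) = 0. By first-step analysis:
h(square B) = 0.3·1 + 0.4·0 + 0.2·h(square B) + 0.1·h(square A)
h(square A) = 0.5·1 + 0.1·0 + 0.2·h(square B) + 0.2·h(square A)
Solving: h(square B) = 0.4677, h(square A) = 0.7419.
Starting from square A, the probability is 0.7419.

0.7419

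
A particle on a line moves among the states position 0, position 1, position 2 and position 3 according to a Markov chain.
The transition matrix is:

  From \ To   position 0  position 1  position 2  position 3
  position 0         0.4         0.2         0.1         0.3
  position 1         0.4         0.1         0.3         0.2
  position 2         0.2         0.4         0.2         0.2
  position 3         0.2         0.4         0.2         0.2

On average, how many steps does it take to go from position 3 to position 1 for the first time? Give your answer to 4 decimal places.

Let t(s) be the expected number of steps to first reach position 1 from state s, with t(position 1) = 0. Conditioning on the first step:
t(position 0) = 1 + 0.4·t(position 0) + 0.1·t(position 2) + 0.3·t(position 3)
t(position 2) = 1 + 0.2·t(position 0) + 0.2·t(position 2) + 0.2·t(position 3)
t(position 3) = 1 + 0.2·t(position 0) + 0.2·t(position 2) + 0.2·t(position 3)
Solving: t(position 0) = 3.5714, t(position 2) = 2.8571, t(position 3) = 2.8571.
Expected steps from position 3 to position 1: 2.8571.

2.8571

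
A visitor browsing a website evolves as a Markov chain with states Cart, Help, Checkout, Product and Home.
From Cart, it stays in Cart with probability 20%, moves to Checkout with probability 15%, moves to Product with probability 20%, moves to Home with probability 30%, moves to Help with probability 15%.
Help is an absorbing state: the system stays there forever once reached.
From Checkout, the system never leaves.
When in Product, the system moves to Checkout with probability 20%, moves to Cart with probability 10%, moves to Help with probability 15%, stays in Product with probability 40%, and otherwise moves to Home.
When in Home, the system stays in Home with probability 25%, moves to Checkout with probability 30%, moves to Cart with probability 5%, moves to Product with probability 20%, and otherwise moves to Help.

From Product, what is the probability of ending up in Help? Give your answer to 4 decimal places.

Let h(s) be the probability of absorption at Help starting from transient state s. Then h(Help) = 1 and h(Checkout) = 0. By first-step analysis:
h(Cart) = 0.2·h(Cart) + 0.15·1 + 0.15·0 + 0.2·h(Product) + 0.3·h(Home)
h(Product) = 0.1·h(Cart) + 0.15·1 + 0.2·0 + 0.4·h(Product) + 0.15·h(Home)
h(Home) = 0.05·h(Cart) + 0.2·1 + 0.3·0 + 0.2·h(Product) + 0.25·h(Home)
Solving: h(Cart) = 0.4483, h(Product) = 0.4273, h(Home) = 0.4105.
Starting from Product, the probability is 0.4273.

0.4273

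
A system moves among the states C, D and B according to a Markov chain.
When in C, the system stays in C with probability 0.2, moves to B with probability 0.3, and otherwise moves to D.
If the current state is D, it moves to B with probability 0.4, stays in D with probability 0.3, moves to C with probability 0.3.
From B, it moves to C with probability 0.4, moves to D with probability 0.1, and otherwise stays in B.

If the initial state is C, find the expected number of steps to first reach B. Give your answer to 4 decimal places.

Let t(s) be the expected number of steps to first reach B from state s, with t(B) = 0. Conditioning on the first step:
t(C) = 1 + 0.2·t(C) + 0.5·t(D)
t(D) = 1 + 0.3·t(C) + 0.3·t(D)
Solving: t(C) = 2.9268, t(D) = 2.6829.
Expected steps from C to B: 2.9268.

2.9268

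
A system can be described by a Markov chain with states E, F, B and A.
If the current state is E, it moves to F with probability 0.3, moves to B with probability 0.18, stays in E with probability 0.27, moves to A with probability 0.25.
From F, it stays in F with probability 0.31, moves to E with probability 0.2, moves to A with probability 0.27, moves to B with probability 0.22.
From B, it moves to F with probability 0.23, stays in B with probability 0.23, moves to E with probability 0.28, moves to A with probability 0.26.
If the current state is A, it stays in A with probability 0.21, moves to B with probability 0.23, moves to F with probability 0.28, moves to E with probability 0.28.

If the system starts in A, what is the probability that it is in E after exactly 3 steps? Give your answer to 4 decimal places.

Propagate the distribution vector 3 steps from A.
After 0 steps: (0.0000, 0.0000, 0.0000, 1.0000)
After 1 step: (0.2800, 0.2800, 0.2300, 0.2100)
After 2 steps: (0.2548, 0.2825, 0.2132, 0.2495)
After 3 steps: (0.2549, 0.2829, 0.2144, 0.2478)
P(in E after 3 steps) = 0.2549

0.2549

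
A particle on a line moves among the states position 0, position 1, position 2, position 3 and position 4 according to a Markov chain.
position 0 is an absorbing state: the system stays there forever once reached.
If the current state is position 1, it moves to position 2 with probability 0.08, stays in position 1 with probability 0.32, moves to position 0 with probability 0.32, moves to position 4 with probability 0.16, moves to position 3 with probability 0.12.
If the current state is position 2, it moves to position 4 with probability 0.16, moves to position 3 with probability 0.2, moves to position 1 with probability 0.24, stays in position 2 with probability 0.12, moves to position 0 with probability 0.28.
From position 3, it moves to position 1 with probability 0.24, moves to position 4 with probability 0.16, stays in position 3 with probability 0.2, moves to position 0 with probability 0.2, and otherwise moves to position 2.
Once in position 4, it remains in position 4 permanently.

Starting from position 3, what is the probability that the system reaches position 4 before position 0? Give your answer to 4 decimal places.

0.3962

Let h(s) be the probability of absorption at position 4 starting from transient state s. Then h(position 4) = 1 and h(position 0) = 0. By first-step analysis:
h(position 1) = 0.32·0 + 0.32·h(position 1) + 0.08·h(position 2) + 0.12·h(position 3) + 0.16·1
h(position 2) = 0.28·0 + 0.24·h(position 1) + 0.12·h(position 2) + 0.2·h(position 3) + 0.16·1
h(position 3) = 0.2·0 + 0.24·h(position 1) + 0.2·h(position 2) + 0.2·h(position 3) + 0.16·1
Solving: h(position 1) = 0.3484, h(position 2) = 0.3669, h(position 3) = 0.3962.
Starting from position 3, the probability is 0.3962.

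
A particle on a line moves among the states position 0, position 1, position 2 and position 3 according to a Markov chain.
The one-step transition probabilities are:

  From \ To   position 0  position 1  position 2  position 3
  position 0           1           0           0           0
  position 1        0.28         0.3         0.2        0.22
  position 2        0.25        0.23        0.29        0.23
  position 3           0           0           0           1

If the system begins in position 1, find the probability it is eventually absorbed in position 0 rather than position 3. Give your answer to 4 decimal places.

0.5517

Let h(s) be the probability of absorption at position 0 starting from transient state s. Then h(position 0) = 1 and h(position 3) = 0. By first-step analysis:
h(position 1) = 0.28·1 + 0.3·h(position 1) + 0.2·h(position 2) + 0.22·0
h(position 2) = 0.25·1 + 0.23·h(position 1) + 0.29·h(position 2) + 0.23·0
Solving: h(position 1) = 0.5517, h(position 2) = 0.5308.
Starting from position 1, the probability is 0.5517.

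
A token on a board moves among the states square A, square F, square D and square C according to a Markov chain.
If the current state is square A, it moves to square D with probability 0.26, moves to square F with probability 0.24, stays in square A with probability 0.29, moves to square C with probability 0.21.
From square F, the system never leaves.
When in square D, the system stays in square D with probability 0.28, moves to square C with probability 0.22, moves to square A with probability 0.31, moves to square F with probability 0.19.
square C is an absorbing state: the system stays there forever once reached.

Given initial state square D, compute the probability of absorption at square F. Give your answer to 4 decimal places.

0.4861

Let h(s) be the probability of absorption at square F starting from transient state s. Then h(square F) = 1 and h(square C) = 0. By first-step analysis:
h(square A) = 0.29·h(square A) + 0.24·1 + 0.26·h(square D) + 0.21·0
h(square D) = 0.31·h(square A) + 0.19·1 + 0.28·h(square D) + 0.22·0
Solving: h(square A) = 0.5160, h(square D) = 0.4861.
Starting from square D, the probability is 0.4861.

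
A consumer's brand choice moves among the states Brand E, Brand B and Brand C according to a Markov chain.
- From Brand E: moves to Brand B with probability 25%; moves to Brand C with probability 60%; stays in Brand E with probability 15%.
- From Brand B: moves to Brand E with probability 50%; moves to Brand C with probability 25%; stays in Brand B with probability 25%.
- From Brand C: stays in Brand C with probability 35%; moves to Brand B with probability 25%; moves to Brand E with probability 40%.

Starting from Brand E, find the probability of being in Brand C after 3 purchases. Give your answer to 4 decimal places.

Propagate the distribution vector 3 purchases from Brand E.
After 0 purchases: (1.0000, 0.0000, 0.0000)
After 1 purchase: (0.1500, 0.2500, 0.6000)
After 2 purchases: (0.3875, 0.2500, 0.3625)
After 3 purchases: (0.3281, 0.2500, 0.4219)
P(in Brand C after 3 purchases) = 0.4219

0.4219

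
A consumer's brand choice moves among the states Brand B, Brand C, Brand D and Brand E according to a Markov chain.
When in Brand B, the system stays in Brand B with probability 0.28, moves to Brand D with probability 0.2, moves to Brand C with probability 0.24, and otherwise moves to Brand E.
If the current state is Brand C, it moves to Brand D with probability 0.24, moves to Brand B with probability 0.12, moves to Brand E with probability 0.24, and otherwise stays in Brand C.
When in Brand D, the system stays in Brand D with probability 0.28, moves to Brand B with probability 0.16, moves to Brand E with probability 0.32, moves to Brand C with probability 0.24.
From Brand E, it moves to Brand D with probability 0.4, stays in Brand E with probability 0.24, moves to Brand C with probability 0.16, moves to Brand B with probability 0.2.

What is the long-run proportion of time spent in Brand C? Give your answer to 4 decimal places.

Let the stationary distribution be π with π = πP and π_1 + π_2 + π_3 + π_4 = 1.
π_1 = 0.28·π_1 + 0.12·π_2 + 0.16·π_3 + 0.2·π_4
π_2 = 0.24·π_1 + 0.4·π_2 + 0.24·π_3 + 0.16·π_4
π_3 = 0.2·π_1 + 0.24·π_2 + 0.28·π_3 + 0.4·π_4
Solving with the normalization constraint gives π = (0.1823, 0.2600, 0.2875, 0.2703).
So the stationary probability of Brand C is 0.2600.

0.2600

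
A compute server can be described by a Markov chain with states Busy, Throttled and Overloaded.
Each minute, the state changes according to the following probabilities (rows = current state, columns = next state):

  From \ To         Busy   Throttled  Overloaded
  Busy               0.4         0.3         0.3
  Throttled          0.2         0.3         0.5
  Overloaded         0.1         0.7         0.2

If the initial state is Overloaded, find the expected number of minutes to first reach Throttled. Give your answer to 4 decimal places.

1.5556

Let t(s) be the expected number of minutes to first reach Throttled from state s, with t(Throttled) = 0. Conditioning on the first minute:
t(Busy) = 1 + 0.4·t(Busy) + 0.3·t(Overloaded)
t(Overloaded) = 1 + 0.1·t(Busy) + 0.2·t(Overloaded)
Solving: t(Busy) = 2.4444, t(Overloaded) = 1.5556.
Expected minutes from Overloaded to Throttled: 1.5556.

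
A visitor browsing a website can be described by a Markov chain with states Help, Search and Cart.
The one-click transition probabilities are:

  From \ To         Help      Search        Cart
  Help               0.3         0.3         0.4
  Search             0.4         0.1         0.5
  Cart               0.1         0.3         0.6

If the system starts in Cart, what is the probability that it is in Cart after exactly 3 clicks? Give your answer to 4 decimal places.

Propagate the distribution vector 3 clicks from Cart.
After 0 clicks: (0.0000, 0.0000, 1.0000)
After 1 click: (0.1000, 0.3000, 0.6000)
After 2 clicks: (0.2100, 0.2400, 0.5500)
After 3 clicks: (0.2140, 0.2520, 0.5340)
P(in Cart after 3 clicks) = 0.5340

0.5340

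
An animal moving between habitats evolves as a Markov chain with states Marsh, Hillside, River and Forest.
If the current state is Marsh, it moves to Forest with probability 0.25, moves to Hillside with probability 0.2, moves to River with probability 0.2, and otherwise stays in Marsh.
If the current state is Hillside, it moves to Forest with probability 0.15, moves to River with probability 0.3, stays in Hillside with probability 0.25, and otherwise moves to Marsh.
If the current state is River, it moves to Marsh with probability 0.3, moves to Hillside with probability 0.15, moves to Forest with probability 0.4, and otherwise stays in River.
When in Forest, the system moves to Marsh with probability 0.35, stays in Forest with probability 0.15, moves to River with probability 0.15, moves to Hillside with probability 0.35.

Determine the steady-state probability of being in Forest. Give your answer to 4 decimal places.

Let the stationary distribution be π with π = πP and π_1 + π_2 + π_3 + π_4 = 1.
π_1 = 0.35·π_1 + 0.3·π_2 + 0.3·π_3 + 0.35·π_4
π_2 = 0.2·π_1 + 0.25·π_2 + 0.15·π_3 + 0.35·π_4
π_3 = 0.2·π_1 + 0.3·π_2 + 0.15·π_3 + 0.15·π_4
Solving with the normalization constraint gives π = (0.3281, 0.2367, 0.2019, 0.2333).
So the stationary probability of Forest is 0.2333.

0.2333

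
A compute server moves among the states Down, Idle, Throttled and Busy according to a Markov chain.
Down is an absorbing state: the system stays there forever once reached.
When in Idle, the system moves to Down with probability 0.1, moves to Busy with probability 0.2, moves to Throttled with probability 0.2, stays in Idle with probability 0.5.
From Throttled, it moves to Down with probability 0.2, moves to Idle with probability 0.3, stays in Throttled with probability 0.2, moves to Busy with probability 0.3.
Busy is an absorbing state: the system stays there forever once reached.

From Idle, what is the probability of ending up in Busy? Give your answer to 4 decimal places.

Let h(s) be the probability of absorption at Busy starting from transient state s. Then h(Busy) = 1 and h(Down) = 0. By first-step analysis:
h(Idle) = 0.1·0 + 0.5·h(Idle) + 0.2·h(Throttled) + 0.2·1
h(Throttled) = 0.2·0 + 0.3·h(Idle) + 0.2·h(Throttled) + 0.3·1
Solving: h(Idle) = 0.6471, h(Throttled) = 0.6176.
Starting from Idle, the probability is 0.6471.

0.6471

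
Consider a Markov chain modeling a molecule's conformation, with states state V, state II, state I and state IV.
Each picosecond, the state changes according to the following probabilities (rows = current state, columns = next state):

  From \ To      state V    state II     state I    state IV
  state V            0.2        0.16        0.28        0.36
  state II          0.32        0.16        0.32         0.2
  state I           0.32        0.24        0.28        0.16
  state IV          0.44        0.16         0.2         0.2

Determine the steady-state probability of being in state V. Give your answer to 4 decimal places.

Let the stationary distribution be π with π = πP and π_1 + π_2 + π_3 + π_4 = 1.
π_1 = 0.2·π_1 + 0.32·π_2 + 0.32·π_3 + 0.44·π_4
π_2 = 0.16·π_1 + 0.16·π_2 + 0.24·π_3 + 0.16·π_4
π_3 = 0.28·π_1 + 0.32·π_2 + 0.28·π_3 + 0.2·π_4
Solving with the normalization constraint gives π = (0.3113, 0.1815, 0.2681, 0.2391).
So the stationary probability of state V is 0.3113.

0.3113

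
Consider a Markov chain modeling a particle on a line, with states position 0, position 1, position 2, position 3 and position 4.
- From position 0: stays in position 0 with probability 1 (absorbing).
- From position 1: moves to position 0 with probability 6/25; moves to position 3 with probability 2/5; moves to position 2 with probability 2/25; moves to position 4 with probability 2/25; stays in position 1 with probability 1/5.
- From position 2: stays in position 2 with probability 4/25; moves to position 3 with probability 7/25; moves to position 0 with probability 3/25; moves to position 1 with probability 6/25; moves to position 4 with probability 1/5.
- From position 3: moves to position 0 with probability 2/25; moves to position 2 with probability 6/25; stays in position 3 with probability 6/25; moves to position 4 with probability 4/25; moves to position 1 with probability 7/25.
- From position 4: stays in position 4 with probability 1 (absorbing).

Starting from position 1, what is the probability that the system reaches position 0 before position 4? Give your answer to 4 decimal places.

Let h(s) be the probability of absorption at position 0 starting from transient state s. Then h(position 0) = 1 and h(position 4) = 0. By first-step analysis:
h(position 1) = 0.24·1 + 0.2·h(position 1) + 0.08·h(position 2) + 0.4·h(position 3) + 0.08·0
h(position 2) = 0.12·1 + 0.24·h(position 1) + 0.16·h(position 2) + 0.28·h(position 3) + 0.2·0
h(position 3) = 0.08·1 + 0.28·h(position 1) + 0.24·h(position 2) + 0.24·h(position 3) + 0.16·0
Solving: h(position 1) = 0.5787, h(position 2) = 0.4631, h(position 3) = 0.4647.
Starting from position 1, the probability is 0.5787.

0.5787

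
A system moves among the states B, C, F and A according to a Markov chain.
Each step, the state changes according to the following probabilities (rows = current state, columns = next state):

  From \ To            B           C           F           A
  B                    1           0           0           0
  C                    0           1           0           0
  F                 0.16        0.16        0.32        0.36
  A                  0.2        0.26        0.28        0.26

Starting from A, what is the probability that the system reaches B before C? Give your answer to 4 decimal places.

Let h(s) be the probability of absorption at B starting from transient state s. Then h(B) = 1 and h(C) = 0. By first-step analysis:
h(F) = 0.16·1 + 0.16·0 + 0.32·h(F) + 0.36·h(A)
h(A) = 0.2·1 + 0.26·0 + 0.28·h(F) + 0.26·h(A)
Solving: h(F) = 0.4732, h(A) = 0.4493.
Starting from A, the probability is 0.4493.

0.4493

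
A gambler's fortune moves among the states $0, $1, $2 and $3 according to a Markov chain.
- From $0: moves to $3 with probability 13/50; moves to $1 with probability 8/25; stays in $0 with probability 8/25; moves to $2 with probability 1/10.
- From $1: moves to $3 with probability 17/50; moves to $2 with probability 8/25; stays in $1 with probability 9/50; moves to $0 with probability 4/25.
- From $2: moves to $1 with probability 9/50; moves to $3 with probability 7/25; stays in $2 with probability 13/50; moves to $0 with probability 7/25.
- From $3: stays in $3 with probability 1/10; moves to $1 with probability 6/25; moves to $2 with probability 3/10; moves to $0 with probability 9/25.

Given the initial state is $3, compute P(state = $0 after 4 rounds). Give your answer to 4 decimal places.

0.2825

Propagate the distribution vector 4 rounds from $3.
After 0 rounds: (0.0000, 0.0000, 0.0000, 1.0000)
After 1 round: (0.3600, 0.2400, 0.3000, 0.1000)
After 2 rounds: (0.2736, 0.2364, 0.2208, 0.2692)
After 3 rounds: (0.2841, 0.2345, 0.2412, 0.2403)
After 4 rounds: (0.2825, 0.2342, 0.2382, 0.2451)
P(in $0 after 4 rounds) = 0.2825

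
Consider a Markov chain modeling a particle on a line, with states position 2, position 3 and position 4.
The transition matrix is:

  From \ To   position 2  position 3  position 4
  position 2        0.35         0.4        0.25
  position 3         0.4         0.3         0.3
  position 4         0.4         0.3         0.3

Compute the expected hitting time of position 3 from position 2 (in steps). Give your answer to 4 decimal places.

2.6761

Let t(s) be the expected number of steps to first reach position 3 from state s, with t(position 3) = 0. Conditioning on the first step:
t(position 2) = 1 + 0.35·t(position 2) + 0.25·t(position 4)
t(position 4) = 1 + 0.4·t(position 2) + 0.3·t(position 4)
Solving: t(position 2) = 2.6761, t(position 4) = 2.9577.
Expected steps from position 2 to position 3: 2.6761.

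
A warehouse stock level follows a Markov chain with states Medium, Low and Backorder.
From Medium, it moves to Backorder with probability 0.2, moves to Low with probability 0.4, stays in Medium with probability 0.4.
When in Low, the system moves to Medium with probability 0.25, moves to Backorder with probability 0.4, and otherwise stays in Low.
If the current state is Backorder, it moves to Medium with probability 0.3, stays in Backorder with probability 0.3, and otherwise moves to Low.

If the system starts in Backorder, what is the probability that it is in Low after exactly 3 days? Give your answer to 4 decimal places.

Propagate the distribution vector 3 days from Backorder.
After 0 days: (0.0000, 0.0000, 1.0000)
After 1 day: (0.3000, 0.4000, 0.3000)
After 2 days: (0.3100, 0.3800, 0.3100)
After 3 days: (0.3120, 0.3810, 0.3070)
P(in Low after 3 days) = 0.3810

0.3810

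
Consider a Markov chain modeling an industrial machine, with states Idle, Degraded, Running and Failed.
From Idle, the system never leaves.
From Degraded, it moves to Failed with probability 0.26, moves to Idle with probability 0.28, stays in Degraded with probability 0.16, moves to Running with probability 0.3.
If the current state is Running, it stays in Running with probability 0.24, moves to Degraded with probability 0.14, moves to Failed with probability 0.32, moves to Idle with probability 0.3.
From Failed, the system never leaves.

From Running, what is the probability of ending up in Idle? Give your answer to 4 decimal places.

Let h(s) be the probability of absorption at Idle starting from transient state s. Then h(Idle) = 1 and h(Failed) = 0. By first-step analysis:
h(Degraded) = 0.28·1 + 0.16·h(Degraded) + 0.3·h(Running) + 0.26·0
h(Running) = 0.3·1 + 0.14·h(Degraded) + 0.24·h(Running) + 0.32·0
Solving: h(Degraded) = 0.5077, h(Running) = 0.4883.
Starting from Running, the probability is 0.4883.

0.4883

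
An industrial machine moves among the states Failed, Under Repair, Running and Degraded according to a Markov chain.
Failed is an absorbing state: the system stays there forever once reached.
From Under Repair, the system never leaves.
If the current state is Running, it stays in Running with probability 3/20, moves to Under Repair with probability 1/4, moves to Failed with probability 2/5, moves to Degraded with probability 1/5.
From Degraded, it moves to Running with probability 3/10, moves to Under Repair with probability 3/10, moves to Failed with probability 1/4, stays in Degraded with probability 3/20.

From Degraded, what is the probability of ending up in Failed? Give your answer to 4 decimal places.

0.5019

Let h(s) be the probability of absorption at Failed starting from transient state s. Then h(Failed) = 1 and h(Under Repair) = 0. By first-step analysis:
h(Running) = 0.4·1 + 0.25·0 + 0.15·h(Running) + 0.2·h(Degraded)
h(Degraded) = 0.25·1 + 0.3·0 + 0.3·h(Running) + 0.15·h(Degraded)
Solving: h(Running) = 0.5887, h(Degraded) = 0.5019.
Starting from Degraded, the probability is 0.5019.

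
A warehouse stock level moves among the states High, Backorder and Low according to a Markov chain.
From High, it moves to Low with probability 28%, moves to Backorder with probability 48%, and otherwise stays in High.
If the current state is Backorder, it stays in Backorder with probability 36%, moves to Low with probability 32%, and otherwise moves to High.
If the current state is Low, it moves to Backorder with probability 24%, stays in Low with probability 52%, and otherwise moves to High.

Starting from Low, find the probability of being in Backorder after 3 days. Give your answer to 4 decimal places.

0.3414

Propagate the distribution vector 3 days from Low.
After 0 days: (0.0000, 0.0000, 1.0000)
After 1 day: (0.2400, 0.2400, 0.5200)
After 2 days: (0.2592, 0.3264, 0.4144)
After 3 days: (0.2661, 0.3414, 0.3925)
P(in Backorder after 3 days) = 0.3414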